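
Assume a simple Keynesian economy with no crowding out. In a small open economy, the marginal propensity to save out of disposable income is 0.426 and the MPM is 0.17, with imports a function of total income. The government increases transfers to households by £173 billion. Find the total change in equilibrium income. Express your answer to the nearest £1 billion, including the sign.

MPC = 1 − MPS = 1 − 0.426 = 0.574.
The transfer change shifts disposable income by +£173 billion, so first-round consumption changes by c·ΔTR = 0.574 × (+£173 billion) = +£99.302 billion.
Expenditure multiplier = 1/(1 − c + m) = 1/(1 − 0.574 + 0.17) = 1/0.596 ≈ 1.678.
The transfer multiplier is c × k ≈ 0.963, so ΔY = k × (c·ΔTR) = (+£99.302 billion) / 0.596 ≈ +£167 billion.

+£167 billion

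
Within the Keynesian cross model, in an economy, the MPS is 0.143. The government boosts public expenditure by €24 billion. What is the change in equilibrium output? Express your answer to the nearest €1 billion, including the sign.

+€168 billion

MPC = 1 − MPS = 1 − 0.143 = 0.857.
Expenditure multiplier = 1/(1 − MPC) = 1/(1 − 0.857) = 1/0.143 ≈ 6.993.
ΔY = k × ΔG = (+€24 billion) / 0.143 ≈ +€168 billion.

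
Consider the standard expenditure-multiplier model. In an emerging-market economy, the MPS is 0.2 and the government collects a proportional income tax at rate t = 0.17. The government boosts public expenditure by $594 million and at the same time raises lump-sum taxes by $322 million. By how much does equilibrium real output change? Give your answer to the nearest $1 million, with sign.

MPC = 1 − MPS = 1 − 0.2 = 0.8.
Expenditure multiplier = 1/(1 − c(1−t)) = 1/(1 − 0.8×0.83) = 1/0.336 ≈ 2.976.
ΔG contributes k·ΔG = (+$594 million) / 0.336 ≈ +$1,767.9 million.
ΔT of +$322 million changes first-round spending by −c·ΔT = −$257.6 million, contributing k·(−c·ΔT) = (−$257.6 million) / 0.336 ≈ −$766.7 million.
Net ΔY = k(ΔG − c·ΔT) = (+$336.4 million) / 0.336 ≈ +$1,001 million.

+$1,001 million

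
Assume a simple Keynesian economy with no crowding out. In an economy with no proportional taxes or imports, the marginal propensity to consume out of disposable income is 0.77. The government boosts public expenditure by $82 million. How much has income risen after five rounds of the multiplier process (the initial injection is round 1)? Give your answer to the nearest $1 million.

$260 million

Round 1 adds ΔG = $82 million; each later round is MPC = 0.77 times the previous.
After 5 rounds: 82 + 63.14 + 48.6178 + 37.435706 + 28.82549362 = ΔG·(1 − c^5)/(1 − c) = 82 × (1 − 0.2706784157)/0.23 ≈ $260 million.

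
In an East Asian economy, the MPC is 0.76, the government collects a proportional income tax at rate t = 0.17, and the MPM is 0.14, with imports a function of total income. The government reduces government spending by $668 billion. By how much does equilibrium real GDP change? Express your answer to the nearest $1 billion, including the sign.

Government-spending multiplier = 1/(1 − c(1−t) + m) = 1/(1 − 0.76×0.83 + 0.14) = 1/0.5092 ≈ 1.964.
ΔY = k × ΔG = (−$668 billion) / 0.5092 ≈ −$1,312 billion.

−$1,312 billion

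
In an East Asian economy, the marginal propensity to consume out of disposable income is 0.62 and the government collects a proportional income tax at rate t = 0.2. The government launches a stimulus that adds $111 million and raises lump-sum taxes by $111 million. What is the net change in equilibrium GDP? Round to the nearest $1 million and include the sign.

Expenditure multiplier = 1/(1 − c(1−t)) = 1/(1 − 0.62×0.8) = 1/0.504 ≈ 1.984.
ΔG contributes k·ΔG = (+$111 million) / 0.504 ≈ +$220.2 million.
ΔT of +$111 million changes first-round spending by −c·ΔT = −$68.82 million, contributing k·(−c·ΔT) = (−$68.82 million) / 0.504 ≈ −$136.5 million.
Net ΔY = k(ΔG − c·ΔT) = (+$42.18 million) / 0.504 ≈ +$84 million.

+$84 million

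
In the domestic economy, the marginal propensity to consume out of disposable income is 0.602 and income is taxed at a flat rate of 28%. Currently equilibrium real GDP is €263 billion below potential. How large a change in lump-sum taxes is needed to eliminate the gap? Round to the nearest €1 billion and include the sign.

Spending multiplier = 1/(1 − c(1−t)) = 1/(1 − 0.602×0.72) = 1/0.56656 ≈ 1.765.
Tax multiplier = −c·k = −0.602/0.56656 ≈ −1.063. Need ΔY = +€263 billion, so ΔT = ΔY/(−c·k) = −(+€263 billion) × 0.56656 / 0.602 ≈ −€248 billion.
The government should cut lump-sum taxes by €248 billion.

−€248 billion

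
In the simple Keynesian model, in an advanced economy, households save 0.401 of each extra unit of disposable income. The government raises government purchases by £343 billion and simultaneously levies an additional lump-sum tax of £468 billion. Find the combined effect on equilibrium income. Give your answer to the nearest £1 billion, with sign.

+£156 billion

MPC = 1 − MPS = 1 − 0.401 = 0.599.
Expenditure multiplier = 1/(1 − MPC) = 1/(1 − 0.599) = 1/0.401 ≈ 2.494.
ΔG contributes k·ΔG = (+£343 billion) / 0.401 ≈ +£855.4 billion.
ΔT of +£468 billion changes first-round spending by −c·ΔT = −£280.332 billion, contributing k·(−c·ΔT) = (−£280.332 billion) / 0.401 ≈ −£699.1 billion.
Net ΔY = k(ΔG − c·ΔT) = (+£62.668 billion) / 0.401 ≈ +£156 billion.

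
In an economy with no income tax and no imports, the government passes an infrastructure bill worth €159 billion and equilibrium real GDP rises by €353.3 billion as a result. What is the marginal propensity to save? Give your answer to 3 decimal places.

0.450

Implied spending multiplier k = ΔY/ΔG = 353.3/159 ≈ 2.222.
Since k = 1/(1 − MPC), MPC = 1 − 1/k = 1 − ΔG/ΔY = 1 − 159/353.3 ≈ 0.550.
MPS = 1 − MPC = 0.450.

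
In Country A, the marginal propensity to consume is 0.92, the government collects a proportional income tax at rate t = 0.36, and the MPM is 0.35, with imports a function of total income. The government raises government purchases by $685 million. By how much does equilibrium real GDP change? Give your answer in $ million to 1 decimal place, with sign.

Government-spending multiplier = 1/(1 − c(1−t) + m) = 1/(1 − 0.92×0.64 + 0.35) = 1/0.7612 ≈ 1.314.
ΔY = k × ΔG = (+$685 million) / 0.7612 ≈ +$899.9 million.

+$899.9 million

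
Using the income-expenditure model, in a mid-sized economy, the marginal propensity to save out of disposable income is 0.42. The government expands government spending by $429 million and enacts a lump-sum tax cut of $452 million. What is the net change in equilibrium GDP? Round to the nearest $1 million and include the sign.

MPC = 1 − MPS = 1 − 0.42 = 0.58.
Expenditure multiplier = 1/(1 − MPC) = 1/(1 − 0.58) = 1/0.42 ≈ 2.381.
ΔG contributes k·ΔG = (+$429 million) / 0.42 ≈ +$1,021.4 million.
ΔT of −$452 million changes first-round spending by −c·ΔT = +$262.16 million, contributing k·(−c·ΔT) = (+$262.16 million) / 0.42 ≈ +$624.2 million.
Net ΔY = k(ΔG − c·ΔT) = (+$691.16 million) / 0.42 ≈ +$1,646 million.

+$1,646 million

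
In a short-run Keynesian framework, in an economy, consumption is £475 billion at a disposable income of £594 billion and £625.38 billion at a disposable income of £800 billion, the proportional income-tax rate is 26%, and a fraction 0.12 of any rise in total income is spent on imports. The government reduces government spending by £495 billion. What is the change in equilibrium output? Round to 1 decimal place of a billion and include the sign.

−£853.7 billion

MPC = ΔC/ΔYd = (625.38 − 475)/(800 − 594) = 150.38/206 = 0.73.
Spending multiplier = 1/(1 − c(1−t) + m) = 1/(1 − 0.73×0.74 + 0.12) = 1/0.5798 ≈ 1.725.
ΔY = k × ΔG = (−£495 billion) / 0.5798 ≈ −£853.7 billion.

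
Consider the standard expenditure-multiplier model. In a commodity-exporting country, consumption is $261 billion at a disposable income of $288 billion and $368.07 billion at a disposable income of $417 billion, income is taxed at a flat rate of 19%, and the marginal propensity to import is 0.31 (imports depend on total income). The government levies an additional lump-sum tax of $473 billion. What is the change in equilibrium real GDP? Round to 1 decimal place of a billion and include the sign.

−$615.6 billion

MPC = ΔC/ΔYd = (368.07 − 261)/(417 − 288) = 107.07/129 = 0.83.
A lump-sum tax change of +$473 billion shifts disposable income by −$473 billion; first-round consumption changes by −c × ΔT = −0.83 × (+$473 billion) = −$392.59 billion.
Expenditure multiplier = 1/(1 − c(1−t) + m) = 1/(1 − 0.83×0.81 + 0.31) = 1/0.6377 ≈ 1.568.
The tax multiplier is −c × k ≈ −1.302, so ΔY = k × (−c·ΔT) = (−$392.59 billion) / 0.6377 ≈ −$615.6 billion.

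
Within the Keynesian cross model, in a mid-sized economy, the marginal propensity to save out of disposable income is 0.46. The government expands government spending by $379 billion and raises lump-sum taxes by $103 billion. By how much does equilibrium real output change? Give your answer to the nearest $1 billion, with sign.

+$703 billion

MPC = 1 − MPS = 1 − 0.46 = 0.54.
Expenditure multiplier = 1/(1 − MPC) = 1/(1 − 0.54) = 1/0.46 ≈ 2.174.
ΔG contributes k·ΔG = (+$379 billion) / 0.46 ≈ +$823.9 billion.
ΔT of +$103 billion changes first-round spending by −c·ΔT = −$55.62 billion, contributing k·(−c·ΔT) = (−$55.62 billion) / 0.46 ≈ −$120.9 billion.
Net ΔY = k(ΔG − c·ΔT) = (+$323.38 billion) / 0.46 = +$703 billion.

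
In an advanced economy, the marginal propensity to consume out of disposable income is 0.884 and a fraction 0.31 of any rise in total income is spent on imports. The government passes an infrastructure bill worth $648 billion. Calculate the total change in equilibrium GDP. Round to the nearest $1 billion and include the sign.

+$1,521 billion

Spending multiplier = 1/(1 − c + m) = 1/(1 − 0.884 + 0.31) = 1/0.426 ≈ 2.347.
ΔY = k × ΔG = (+$648 billion) / 0.426 ≈ +$1,521 billion.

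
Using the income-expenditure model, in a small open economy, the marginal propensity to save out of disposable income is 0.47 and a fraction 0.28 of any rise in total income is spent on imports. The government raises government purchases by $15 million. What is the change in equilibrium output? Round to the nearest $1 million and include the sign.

MPC = 1 − MPS = 1 − 0.47 = 0.53.
Spending multiplier = 1/(1 − c + m) = 1/(1 − 0.53 + 0.28) = 1/0.75 ≈ 1.333.
ΔY = k × ΔG = (+$15 million) / 0.75 = +$20 million.

+$20 million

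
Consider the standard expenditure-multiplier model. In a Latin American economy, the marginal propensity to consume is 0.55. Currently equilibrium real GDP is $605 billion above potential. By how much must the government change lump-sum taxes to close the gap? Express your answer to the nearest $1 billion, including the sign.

+$495 billion

Spending multiplier = 1/(1 − MPC) = 1/(1 − 0.55) = 1/0.45 ≈ 2.222.
Tax multiplier = −c·k = −0.55/0.45 ≈ −1.222. Need ΔY = −$605 billion, so ΔT = ΔY/(−c·k) = −(−$605 billion) × 0.45 / 0.55 = +$495 billion.
The government should raise lump-sum taxes by $495 billion.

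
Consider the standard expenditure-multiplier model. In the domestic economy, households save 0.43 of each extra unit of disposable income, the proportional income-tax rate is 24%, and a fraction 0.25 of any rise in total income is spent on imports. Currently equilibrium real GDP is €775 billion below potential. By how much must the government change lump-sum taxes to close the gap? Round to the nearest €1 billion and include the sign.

−€1,111 billion

MPC = 1 − MPS = 1 − 0.43 = 0.57.
Spending multiplier = 1/(1 − c(1−t) + m) = 1/(1 − 0.57×0.76 + 0.25) = 1/0.8168 ≈ 1.224.
Tax multiplier = −c·k = −0.57/0.8168 ≈ −0.698. Need ΔY = +€775 billion, so ΔT = ΔY/(−c·k) = −(+€775 billion) × 0.8168 / 0.57 ≈ −€1,111 billion.
The government should cut lump-sum taxes by €1,111 billion.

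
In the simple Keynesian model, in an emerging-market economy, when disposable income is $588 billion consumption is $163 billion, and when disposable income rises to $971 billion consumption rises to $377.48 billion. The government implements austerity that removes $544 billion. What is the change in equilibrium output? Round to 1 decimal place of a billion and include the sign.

−$1,236.4 billion

MPC = ΔC/ΔYd = (377.48 − 163)/(971 − 588) = 214.48/383 = 0.56.
Expenditure multiplier = 1/(1 − MPC) = 1/(1 − 0.56) = 1/0.44 ≈ 2.273.
ΔY = k × ΔG = (−$544 billion) / 0.44 ≈ −$1,236.4 billion.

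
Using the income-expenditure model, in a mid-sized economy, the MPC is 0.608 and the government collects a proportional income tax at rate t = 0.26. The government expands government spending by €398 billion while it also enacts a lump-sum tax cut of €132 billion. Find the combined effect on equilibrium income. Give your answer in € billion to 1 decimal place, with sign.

Expenditure multiplier = 1/(1 − c(1−t)) = 1/(1 − 0.608×0.74) = 1/0.55008 ≈ 1.818.
ΔG contributes k·ΔG = (+€398 billion) / 0.55008 ≈ +€723.5 billion.
ΔT of −€132 billion changes first-round spending by −c·ΔT = +€80.256 billion, contributing k·(−c·ΔT) = (+€80.256 billion) / 0.55008 ≈ +€145.9 billion.
Net ΔY = k(ΔG − c·ΔT) = (+€478.256 billion) / 0.55008 ≈ +€869.4 billion.

+€869.4 billion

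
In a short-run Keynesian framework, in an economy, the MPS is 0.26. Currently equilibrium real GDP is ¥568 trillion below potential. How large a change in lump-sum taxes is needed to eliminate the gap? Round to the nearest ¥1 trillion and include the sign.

MPC = 1 − MPS = 1 − 0.26 = 0.74.
Spending multiplier = 1/(1 − MPC) = 1/(1 − 0.74) = 1/0.26 ≈ 3.846.
Tax multiplier = −c·k = −0.74/0.26 ≈ −2.846. Need ΔY = +¥568 trillion, so ΔT = ΔY/(−c·k) = −(+¥568 trillion) × 0.26 / 0.74 ≈ −¥200 trillion.
The government should cut lump-sum taxes by ¥200 trillion.

−¥200 trillion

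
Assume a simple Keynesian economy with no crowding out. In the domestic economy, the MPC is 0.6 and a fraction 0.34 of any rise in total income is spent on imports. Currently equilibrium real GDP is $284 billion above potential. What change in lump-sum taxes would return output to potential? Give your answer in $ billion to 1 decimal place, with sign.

+$350.3 billion

Spending multiplier = 1/(1 − c + m) = 1/(1 − 0.6 + 0.34) = 1/0.74 ≈ 1.351.
Tax multiplier = −c·k = −0.6/0.74 ≈ −0.811. Need ΔY = −$284 billion, so ΔT = ΔY/(−c·k) = −(−$284 billion) × 0.74 / 0.6 ≈ +$350.3 billion.
The government should raise lump-sum taxes by $350.3 billion.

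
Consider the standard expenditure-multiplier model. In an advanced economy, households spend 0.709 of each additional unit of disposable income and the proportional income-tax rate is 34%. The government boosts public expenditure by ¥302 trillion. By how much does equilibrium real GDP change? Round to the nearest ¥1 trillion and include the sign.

+¥568 trillion

Government-spending multiplier = 1/(1 − c(1−t)) = 1/(1 − 0.709×0.66) = 1/0.53206 ≈ 1.879.
ΔY = k × ΔG = (+¥302 trillion) / 0.53206 ≈ +¥568 trillion.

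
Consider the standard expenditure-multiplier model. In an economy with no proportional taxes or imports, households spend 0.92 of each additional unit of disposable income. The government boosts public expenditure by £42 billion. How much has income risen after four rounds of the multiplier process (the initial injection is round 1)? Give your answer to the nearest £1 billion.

£149 billion

Round 1 adds ΔG = £42 billion; each later round is MPC = 0.92 times the previous.
After 4 rounds: 42 + 38.64 + 35.5488 + 32.704896 = ΔG·(1 − c^4)/(1 − c) = 42 × (1 − 0.71639296)/0.08 ≈ £149 billion.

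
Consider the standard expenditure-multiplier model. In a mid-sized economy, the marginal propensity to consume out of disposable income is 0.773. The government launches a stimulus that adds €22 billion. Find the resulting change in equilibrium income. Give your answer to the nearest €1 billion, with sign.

Spending multiplier = 1/(1 − MPC) = 1/(1 − 0.773) = 1/0.227 ≈ 4.405.
ΔY = k × ΔG = (+€22 billion) / 0.227 ≈ +€97 billion.

+€97 billion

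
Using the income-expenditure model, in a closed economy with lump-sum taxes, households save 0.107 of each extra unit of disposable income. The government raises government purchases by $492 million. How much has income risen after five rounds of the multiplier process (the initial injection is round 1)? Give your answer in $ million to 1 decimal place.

MPC = 1 − MPS = 1 − 0.107 = 0.893.
Round 1 adds ΔG = $492 million; each later round is MPC = 0.893 times the previous.
After 5 rounds: 492 + 439.356 + 392.344908 + 350.364002844 + 312.875054539692 = ΔG·(1 − c^5)/(1 − c) = 492 × (1 − 0.567880942487693)/0.107 ≈ $1,986.9 million.

$1,986.9 million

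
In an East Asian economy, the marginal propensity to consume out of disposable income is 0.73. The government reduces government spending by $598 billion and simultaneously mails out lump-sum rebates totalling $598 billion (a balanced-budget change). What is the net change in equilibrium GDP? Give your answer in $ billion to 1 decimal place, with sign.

Expenditure multiplier = 1/(1 − MPC) = 1/(1 − 0.73) = 1/0.27 ≈ 3.704.
ΔG contributes k·ΔG = (−$598 billion) / 0.27 ≈ −$2,214.8 billion.
ΔT of −$598 billion changes first-round spending by −c·ΔT = +$436.54 billion, contributing k·(−c·ΔT) = (+$436.54 billion) / 0.27 ≈ +$1,616.8 billion.
With ΔG = ΔT and no other leakages, the balanced-budget multiplier is 1, so ΔY = ΔG = −$598 billion.

−$598.0 billion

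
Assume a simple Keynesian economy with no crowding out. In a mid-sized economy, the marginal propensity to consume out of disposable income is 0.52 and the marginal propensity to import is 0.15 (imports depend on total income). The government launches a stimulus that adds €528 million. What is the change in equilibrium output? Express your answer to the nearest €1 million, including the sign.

Expenditure multiplier = 1/(1 − c + m) = 1/(1 − 0.52 + 0.15) = 1/0.63 ≈ 1.587.
ΔY = k × ΔG = (+€528 million) / 0.63 ≈ +€838 million.

+€838 million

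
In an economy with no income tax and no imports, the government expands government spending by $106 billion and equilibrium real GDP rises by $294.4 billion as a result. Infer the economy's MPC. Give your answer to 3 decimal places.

0.640

Implied spending multiplier k = ΔY/ΔG = 294.4/106 ≈ 2.7774.
Since k = 1/(1 − MPC), MPC = 1 − 1/k = 1 − ΔG/ΔY = 1 − 106/294.4 ≈ 0.640.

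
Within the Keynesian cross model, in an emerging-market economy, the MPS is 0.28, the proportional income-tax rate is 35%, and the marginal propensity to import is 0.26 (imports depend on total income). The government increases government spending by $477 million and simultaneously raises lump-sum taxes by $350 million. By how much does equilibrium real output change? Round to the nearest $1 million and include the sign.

MPC = 1 − MPS = 1 − 0.28 = 0.72.
Expenditure multiplier = 1/(1 − c(1−t) + m) = 1/(1 − 0.72×0.65 + 0.26) = 1/0.792 ≈ 1.263.
ΔG contributes k·ΔG = (+$477 million) / 0.792 ≈ +$602.3 million.
ΔT of +$350 million changes first-round spending by −c·ΔT = −$252 million, contributing k·(−c·ΔT) = (−$252 million) / 0.792 ≈ −$318.2 million.
Net ΔY = k(ΔG − c·ΔT) = (+$225 million) / 0.792 ≈ +$284 million.

+$284 million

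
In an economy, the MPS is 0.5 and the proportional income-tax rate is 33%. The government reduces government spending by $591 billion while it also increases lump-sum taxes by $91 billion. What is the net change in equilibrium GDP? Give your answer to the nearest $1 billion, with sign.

−$957 billion

MPC = 1 − MPS = 1 − 0.5 = 0.5.
Expenditure multiplier = 1/(1 − c(1−t)) = 1/(1 − 0.5×0.67) = 1/0.665 ≈ 1.504.
ΔG contributes k·ΔG = (−$591 billion) / 0.665 ≈ −$888.7 billion.
ΔT of +$91 billion changes first-round spending by −c·ΔT = −$45.5 billion, contributing k·(−c·ΔT) = (−$45.5 billion) / 0.665 ≈ −$68.4 billion.
Net ΔY = k(ΔG − c·ΔT) = (−$636.5 billion) / 0.665 ≈ −$957 billion.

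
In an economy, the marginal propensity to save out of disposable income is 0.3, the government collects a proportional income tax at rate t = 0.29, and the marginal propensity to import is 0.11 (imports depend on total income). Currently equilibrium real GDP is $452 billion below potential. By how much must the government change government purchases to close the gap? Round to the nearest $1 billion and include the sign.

+$277 billion

MPC = 1 − MPS = 1 − 0.3 = 0.7.
Spending multiplier = 1/(1 − c(1−t) + m) = 1/(1 − 0.7×0.71 + 0.11) = 1/0.613 ≈ 1.631.
Need ΔY = +$452 billion, so ΔG = ΔY/k = (+$452 billion) × 0.613 ≈ +$277 billion.
The government should increase government purchases by $277 billion.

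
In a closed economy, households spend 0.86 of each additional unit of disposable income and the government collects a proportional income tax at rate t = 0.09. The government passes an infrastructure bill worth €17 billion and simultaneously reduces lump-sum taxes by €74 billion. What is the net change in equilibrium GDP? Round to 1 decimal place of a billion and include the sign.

Expenditure multiplier = 1/(1 − c(1−t)) = 1/(1 − 0.86×0.91) = 1/0.2174 ≈ 4.6.
ΔG contributes k·ΔG = (+€17 billion) / 0.2174 ≈ +€78.2 billion.
ΔT of −€74 billion changes first-round spending by −c·ΔT = +€63.64 billion, contributing k·(−c·ΔT) = (+€63.64 billion) / 0.2174 ≈ +€292.7 billion.
Net ΔY = k(ΔG − c·ΔT) = (+€80.64 billion) / 0.2174 ≈ +€370.9 billion.

+€370.9 billion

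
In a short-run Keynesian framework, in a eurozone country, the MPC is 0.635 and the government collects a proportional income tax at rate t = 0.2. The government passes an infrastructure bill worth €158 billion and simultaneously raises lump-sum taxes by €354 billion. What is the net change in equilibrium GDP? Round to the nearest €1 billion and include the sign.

Expenditure multiplier = 1/(1 − c(1−t)) = 1/(1 − 0.635×0.8) = 1/0.492 ≈ 2.033.
ΔG contributes k·ΔG = (+€158 billion) / 0.492 ≈ +€321.1 billion.
ΔT of +€354 billion changes first-round spending by −c·ΔT = −€224.79 billion, contributing k·(−c·ΔT) = (−€224.79 billion) / 0.492 ≈ −€456.9 billion.
Net ΔY = k(ΔG − c·ΔT) = (−€66.79 billion) / 0.492 ≈ −€136 billion.

−€136 billion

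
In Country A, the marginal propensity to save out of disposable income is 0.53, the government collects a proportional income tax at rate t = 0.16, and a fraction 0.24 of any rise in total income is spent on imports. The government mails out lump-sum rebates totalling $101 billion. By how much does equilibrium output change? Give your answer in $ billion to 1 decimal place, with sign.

MPC = 1 − MPS = 1 − 0.53 = 0.47.
A lump-sum tax change of −$101 billion shifts disposable income by +$101 billion; first-round consumption changes by −c × ΔT = −0.47 × (−$101 billion) = +$47.47 billion.
Expenditure multiplier = 1/(1 − c(1−t) + m) = 1/(1 − 0.47×0.84 + 0.24) = 1/0.8452 ≈ 1.183.
The tax multiplier is −c × k ≈ −0.556, so ΔY = k × (−c·ΔT) = (+$47.47 billion) / 0.8452 ≈ +$56.2 billion.

+$56.2 billion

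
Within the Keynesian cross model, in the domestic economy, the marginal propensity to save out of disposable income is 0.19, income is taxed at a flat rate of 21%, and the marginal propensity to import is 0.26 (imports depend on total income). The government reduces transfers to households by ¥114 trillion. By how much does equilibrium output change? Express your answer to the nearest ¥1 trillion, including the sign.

−¥149 trillion

MPC = 1 − MPS = 1 − 0.19 = 0.81.
The transfer change shifts disposable income by −¥114 trillion, so first-round consumption changes by c·ΔTR = 0.81 × (−¥114 trillion) = −¥92.34 trillion.
Expenditure multiplier = 1/(1 − c(1−t) + m) = 1/(1 − 0.81×0.79 + 0.26) = 1/0.6201 ≈ 1.613.
The transfer multiplier is c × k ≈ 1.306, so ΔY = k × (c·ΔTR) = (−¥92.34 trillion) / 0.6201 ≈ −¥149 trillion.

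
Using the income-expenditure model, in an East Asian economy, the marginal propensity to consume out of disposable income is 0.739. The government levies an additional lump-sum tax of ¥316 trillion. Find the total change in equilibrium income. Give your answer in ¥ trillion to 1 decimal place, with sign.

A lump-sum tax change of +¥316 trillion shifts disposable income by −¥316 trillion; first-round consumption changes by −c × ΔT = −0.739 × (+¥316 trillion) = −¥233.524 trillion.
Expenditure multiplier = 1/(1 − MPC) = 1/(1 − 0.739) = 1/0.261 ≈ 3.831.
The tax multiplier is −c × k ≈ −2.831, so ΔY = k × (−c·ΔT) = (−¥233.524 trillion) / 0.261 ≈ −¥894.7 trillion.

−¥894.7 trillion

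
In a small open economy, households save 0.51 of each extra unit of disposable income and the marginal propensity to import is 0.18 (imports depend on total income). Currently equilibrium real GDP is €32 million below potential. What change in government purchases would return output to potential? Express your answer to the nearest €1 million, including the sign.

+€22 million

MPC = 1 − MPS = 1 − 0.51 = 0.49.
Spending multiplier = 1/(1 − c + m) = 1/(1 − 0.49 + 0.18) = 1/0.69 ≈ 1.449.
Need ΔY = +€32 million, so ΔG = ΔY/k = (+€32 million) × 0.69 ≈ +€22 million.
The government should increase government purchases by €22 million.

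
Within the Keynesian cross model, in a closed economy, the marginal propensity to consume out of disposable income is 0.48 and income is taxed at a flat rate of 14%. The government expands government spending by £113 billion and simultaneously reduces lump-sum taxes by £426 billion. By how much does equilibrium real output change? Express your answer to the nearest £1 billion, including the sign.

+£541 billion

Expenditure multiplier = 1/(1 − c(1−t)) = 1/(1 − 0.48×0.86) = 1/0.5872 ≈ 1.703.
ΔG contributes k·ΔG = (+£113 billion) / 0.5872 ≈ +£192.4 billion.
ΔT of −£426 billion changes first-round spending by −c·ΔT = +£204.48 billion, contributing k·(−c·ΔT) = (+£204.48 billion) / 0.5872 ≈ +£348.2 billion.
Net ΔY = k(ΔG − c·ΔT) = (+£317.48 billion) / 0.5872 ≈ +£541 billion.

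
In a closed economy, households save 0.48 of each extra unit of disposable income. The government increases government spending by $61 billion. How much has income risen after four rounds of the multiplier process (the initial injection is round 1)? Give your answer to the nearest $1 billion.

MPC = 1 − MPS = 1 − 0.48 = 0.52.
Round 1 adds ΔG = $61 billion; each later round is MPC = 0.52 times the previous.
After 4 rounds: 61 + 31.72 + 16.4944 + 8.577088 = ΔG·(1 − c^4)/(1 − c) = 61 × (1 − 0.07311616)/0.48 ≈ $118 billion.

$118 billion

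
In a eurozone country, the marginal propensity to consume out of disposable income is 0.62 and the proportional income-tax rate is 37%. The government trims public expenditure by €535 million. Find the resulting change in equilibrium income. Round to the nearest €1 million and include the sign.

−€878 million

Government-spending multiplier = 1/(1 − c(1−t)) = 1/(1 − 0.62×0.63) = 1/0.6094 ≈ 1.641.
ΔY = k × ΔG = (−€535 million) / 0.6094 ≈ −€878 million.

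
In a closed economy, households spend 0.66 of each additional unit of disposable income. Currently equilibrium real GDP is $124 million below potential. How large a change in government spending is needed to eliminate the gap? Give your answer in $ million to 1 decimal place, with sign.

Spending multiplier = 1/(1 − MPC) = 1/(1 − 0.66) = 1/0.34 ≈ 2.941.
Need ΔY = +$124 million, so ΔG = ΔY/k = (+$124 million) × 0.34 ≈ +$42.2 million.
The government should increase government spending by $42.2 million.

+$42.2 million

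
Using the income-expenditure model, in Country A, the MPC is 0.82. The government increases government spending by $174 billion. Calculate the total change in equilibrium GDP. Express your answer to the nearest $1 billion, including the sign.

Government-spending multiplier = 1/(1 − MPC) = 1/(1 − 0.82) = 1/0.18 ≈ 5.556.
ΔY = k × ΔG = (+$174 billion) / 0.18 ≈ +$967 billion.

+$967 billion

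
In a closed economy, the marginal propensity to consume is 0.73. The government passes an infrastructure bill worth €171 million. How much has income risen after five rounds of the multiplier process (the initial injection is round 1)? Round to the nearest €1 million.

€502 million

Round 1 adds ΔG = €171 million; each later round is MPC = 0.73 times the previous.
After 5 rounds: 171 + 124.83 + 91.1259 + 66.521907 + 48.56099211 = ΔG·(1 − c^5)/(1 − c) = 171 × (1 − 0.2073071593)/0.27 ≈ €502 million.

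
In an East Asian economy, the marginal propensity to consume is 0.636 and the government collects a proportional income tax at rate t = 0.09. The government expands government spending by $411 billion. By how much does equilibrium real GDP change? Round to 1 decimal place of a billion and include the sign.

Spending multiplier = 1/(1 − c(1−t)) = 1/(1 − 0.636×0.91) = 1/0.42124 ≈ 2.374.
ΔY = k × ΔG = (+$411 billion) / 0.42124 ≈ +$975.7 billion.

+$975.7 billion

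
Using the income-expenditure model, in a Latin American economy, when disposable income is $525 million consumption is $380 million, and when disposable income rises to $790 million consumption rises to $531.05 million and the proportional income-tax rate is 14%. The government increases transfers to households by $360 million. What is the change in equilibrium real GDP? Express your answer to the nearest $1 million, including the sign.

MPC = ΔC/ΔYd = (531.05 − 380)/(790 − 525) = 151.05/265 = 0.57.
The transfer change shifts disposable income by +$360 million, so first-round consumption changes by c·ΔTR = 0.57 × (+$360 million) = +$205.2 million.
Expenditure multiplier = 1/(1 − c(1−t)) = 1/(1 − 0.57×0.86) = 1/0.5098 ≈ 1.962.
The transfer multiplier is c × k ≈ 1.118, so ΔY = k × (c·ΔTR) = (+$205.2 million) / 0.5098 ≈ +$403 million.

+$403 million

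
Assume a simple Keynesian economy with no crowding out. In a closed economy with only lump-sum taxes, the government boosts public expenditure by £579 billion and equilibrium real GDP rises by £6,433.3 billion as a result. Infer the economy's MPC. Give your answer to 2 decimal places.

0.91

Implied spending multiplier k = ΔY/ΔG = 6,433.3/579 ≈ 11.1111.
Since k = 1/(1 − MPC), MPC = 1 − 1/k = 1 − ΔG/ΔY = 1 − 579/6,433.3 ≈ 0.91.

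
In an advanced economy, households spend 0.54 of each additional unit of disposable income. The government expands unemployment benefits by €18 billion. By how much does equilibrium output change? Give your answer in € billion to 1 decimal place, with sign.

The transfer change shifts disposable income by +€18 billion, so first-round consumption changes by c·ΔTR = 0.54 × (+€18 billion) = +€9.72 billion.
Expenditure multiplier = 1/(1 − MPC) = 1/(1 − 0.54) = 1/0.46 ≈ 2.174.
The transfer multiplier is c × k ≈ 1.174, so ΔY = k × (c·ΔTR) = (+€9.72 billion) / 0.46 ≈ +€21.1 billion.

+€21.1 billion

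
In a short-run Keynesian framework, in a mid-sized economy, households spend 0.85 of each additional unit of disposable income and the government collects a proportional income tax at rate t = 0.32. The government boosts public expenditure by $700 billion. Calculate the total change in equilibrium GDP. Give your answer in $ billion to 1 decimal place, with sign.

+$1,658.8 billion

Spending multiplier = 1/(1 − c(1−t)) = 1/(1 − 0.85×0.68) = 1/0.422 ≈ 2.37.
ΔY = k × ΔG = (+$700 billion) / 0.422 ≈ +$1,658.8 billion.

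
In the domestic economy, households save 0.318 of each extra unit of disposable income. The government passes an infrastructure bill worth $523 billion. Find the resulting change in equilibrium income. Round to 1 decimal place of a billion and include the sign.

MPC = 1 − MPS = 1 − 0.318 = 0.682.
Government-spending multiplier = 1/(1 − MPC) = 1/(1 − 0.682) = 1/0.318 ≈ 3.145.
ΔY = k × ΔG = (+$523 billion) / 0.318 ≈ +$1,644.7 billion.

+$1,644.7 billion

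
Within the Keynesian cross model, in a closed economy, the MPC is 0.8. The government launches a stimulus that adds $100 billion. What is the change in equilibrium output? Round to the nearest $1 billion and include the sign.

Expenditure multiplier = 1/(1 − MPC) = 1/(1 − 0.8) = 1/0.2 = 5.
ΔY = k × ΔG = (+$100 billion) / 0.2 = +$500 billion.

+$500 billion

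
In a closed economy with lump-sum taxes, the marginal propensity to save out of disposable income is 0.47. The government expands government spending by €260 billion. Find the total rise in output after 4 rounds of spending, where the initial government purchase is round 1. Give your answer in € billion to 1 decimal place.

€509.5 billion

MPC = 1 − MPS = 1 − 0.47 = 0.53.
Round 1 adds ΔG = €260 billion; each later round is MPC = 0.53 times the previous.
After 4 rounds: 260 + 137.8 + 73.034 + 38.70802 = ΔG·(1 − c^4)/(1 − c) = 260 × (1 − 0.07890481)/0.47 ≈ €509.5 billion.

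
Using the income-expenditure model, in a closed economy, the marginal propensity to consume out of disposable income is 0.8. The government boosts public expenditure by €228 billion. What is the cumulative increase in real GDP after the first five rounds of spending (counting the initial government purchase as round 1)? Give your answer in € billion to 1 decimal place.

€766.4 billion

Round 1 adds ΔG = €228 billion; each later round is MPC = 0.8 times the previous.
After 5 rounds: 228 + 182.4 + 145.92 + 116.736 + 93.3888 = ΔG·(1 − c^5)/(1 − c) = 228 × (1 − 0.32768)/0.2 ≈ €766.4 billion.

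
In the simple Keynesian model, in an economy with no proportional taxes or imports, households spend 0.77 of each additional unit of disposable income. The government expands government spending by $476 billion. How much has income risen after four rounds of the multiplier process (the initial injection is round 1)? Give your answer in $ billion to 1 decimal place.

Round 1 adds ΔG = $476 billion; each later round is MPC = 0.77 times the previous.
After 4 rounds: 476 + 366.52 + 282.2204 + 217.309708 = ΔG·(1 − c^4)/(1 − c) = 476 × (1 − 0.35153041)/0.23 ≈ $1,342.1 billion.

$1,342.1 billion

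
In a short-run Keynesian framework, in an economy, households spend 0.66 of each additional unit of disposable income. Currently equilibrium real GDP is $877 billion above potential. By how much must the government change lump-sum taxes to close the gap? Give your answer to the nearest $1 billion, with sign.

+$452 billion

Spending multiplier = 1/(1 − MPC) = 1/(1 − 0.66) = 1/0.34 ≈ 2.941.
Tax multiplier = −c·k = −0.66/0.34 ≈ −1.941. Need ΔY = −$877 billion, so ΔT = ΔY/(−c·k) = −(−$877 billion) × 0.34 / 0.66 ≈ +$452 billion.
The government should raise lump-sum taxes by $452 billion.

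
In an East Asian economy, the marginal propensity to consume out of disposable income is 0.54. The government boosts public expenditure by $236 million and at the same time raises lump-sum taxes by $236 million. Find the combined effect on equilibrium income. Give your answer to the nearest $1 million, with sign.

+$236 million

Expenditure multiplier = 1/(1 − MPC) = 1/(1 − 0.54) = 1/0.46 ≈ 2.174.
ΔG contributes k·ΔG = (+$236 million) / 0.46 ≈ +$513 million.
ΔT of +$236 million changes first-round spending by −c·ΔT = −$127.44 million, contributing k·(−c·ΔT) = (−$127.44 million) / 0.46 ≈ −$277 million.
With ΔG = ΔT and no other leakages, the balanced-budget multiplier is 1, so ΔY = ΔG = +$236 million.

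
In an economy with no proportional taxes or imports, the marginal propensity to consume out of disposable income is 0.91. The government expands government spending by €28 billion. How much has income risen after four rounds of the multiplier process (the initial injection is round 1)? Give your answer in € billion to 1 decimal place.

€97.8 billion

Round 1 adds ΔG = €28 billion; each later round is MPC = 0.91 times the previous.
After 4 rounds: 28 + 25.48 + 23.1868 + 21.099988 = ΔG·(1 − c^4)/(1 − c) = 28 × (1 − 0.68574961)/0.09 ≈ €97.8 billion.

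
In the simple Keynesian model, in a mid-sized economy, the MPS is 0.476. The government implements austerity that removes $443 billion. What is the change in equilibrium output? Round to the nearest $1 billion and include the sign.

−$931 billion

MPC = 1 − MPS = 1 − 0.476 = 0.524.
Expenditure multiplier = 1/(1 − MPC) = 1/(1 − 0.524) = 1/0.476 ≈ 2.101.
ΔY = k × ΔG = (−$443 billion) / 0.476 ≈ −$931 billion.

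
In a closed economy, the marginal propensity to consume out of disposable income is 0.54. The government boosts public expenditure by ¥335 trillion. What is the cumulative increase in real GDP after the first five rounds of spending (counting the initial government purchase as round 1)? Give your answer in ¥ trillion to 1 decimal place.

Round 1 adds ΔG = ¥335 trillion; each later round is MPC = 0.54 times the previous.
After 5 rounds: 335 + 180.9 + 97.686 + 52.75044 + 28.4852376 = ΔG·(1 − c^5)/(1 − c) = 335 × (1 − 0.0459165024)/0.46 ≈ ¥694.8 trillion.

¥694.8 trillion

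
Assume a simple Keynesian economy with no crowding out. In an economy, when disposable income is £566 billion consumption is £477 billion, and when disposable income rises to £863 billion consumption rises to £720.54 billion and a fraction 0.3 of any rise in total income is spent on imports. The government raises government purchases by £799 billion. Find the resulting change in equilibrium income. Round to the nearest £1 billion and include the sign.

MPC = ΔC/ΔYd = (720.54 − 477)/(863 − 566) = 243.54/297 = 0.82.
Spending multiplier = 1/(1 − c + m) = 1/(1 − 0.82 + 0.3) = 1/0.48 ≈ 2.083.
ΔY = k × ΔG = (+£799 billion) / 0.48 ≈ +£1,665 billion.

+£1,665 billion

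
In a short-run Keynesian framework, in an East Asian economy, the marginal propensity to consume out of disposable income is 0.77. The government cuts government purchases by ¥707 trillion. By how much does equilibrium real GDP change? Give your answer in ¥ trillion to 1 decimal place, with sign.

Spending multiplier = 1/(1 − MPC) = 1/(1 − 0.77) = 1/0.23 ≈ 4.348.
ΔY = k × ΔG = (−¥707 trillion) / 0.23 ≈ −¥3,073.9 trillion.

−¥3,073.9 trillion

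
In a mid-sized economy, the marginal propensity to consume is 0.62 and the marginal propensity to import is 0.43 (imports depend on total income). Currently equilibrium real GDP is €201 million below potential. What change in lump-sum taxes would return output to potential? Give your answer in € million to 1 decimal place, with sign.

Spending multiplier = 1/(1 − c + m) = 1/(1 − 0.62 + 0.43) = 1/0.81 ≈ 1.235.
Tax multiplier = −c·k = −0.62/0.81 ≈ −0.765. Need ΔY = +€201 million, so ΔT = ΔY/(−c·k) = −(+€201 million) × 0.81 / 0.62 ≈ −€262.6 million.
The government should cut lump-sum taxes by €262.6 million.

−€262.6 million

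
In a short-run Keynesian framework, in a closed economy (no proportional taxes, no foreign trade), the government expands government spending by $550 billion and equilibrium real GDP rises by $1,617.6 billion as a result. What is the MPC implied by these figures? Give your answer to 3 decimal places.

Implied spending multiplier k = ΔY/ΔG = 1,617.6/550 ≈ 2.9411.
Since k = 1/(1 − MPC), MPC = 1 − 1/k = 1 − ΔG/ΔY = 1 − 550/1,617.6 ≈ 0.660.

0.660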